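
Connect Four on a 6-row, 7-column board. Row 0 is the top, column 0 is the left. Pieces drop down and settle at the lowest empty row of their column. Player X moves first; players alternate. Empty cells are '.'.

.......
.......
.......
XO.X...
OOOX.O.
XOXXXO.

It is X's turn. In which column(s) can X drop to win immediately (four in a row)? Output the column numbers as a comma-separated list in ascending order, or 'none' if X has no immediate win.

col 0: drop X → no win
col 1: drop X → no win
col 2: drop X → no win
col 3: drop X → WIN!
col 4: drop X → no win
col 5: drop X → no win
col 6: drop X → no win

Answer: 3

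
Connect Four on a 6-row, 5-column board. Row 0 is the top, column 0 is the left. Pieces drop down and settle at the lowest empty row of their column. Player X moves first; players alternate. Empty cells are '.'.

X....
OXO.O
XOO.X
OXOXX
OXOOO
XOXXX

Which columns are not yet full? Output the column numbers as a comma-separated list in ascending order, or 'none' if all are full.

Answer: 1,2,3,4

Derivation:
col 0: top cell = 'X' → FULL
col 1: top cell = '.' → open
col 2: top cell = '.' → open
col 3: top cell = '.' → open
col 4: top cell = '.' → open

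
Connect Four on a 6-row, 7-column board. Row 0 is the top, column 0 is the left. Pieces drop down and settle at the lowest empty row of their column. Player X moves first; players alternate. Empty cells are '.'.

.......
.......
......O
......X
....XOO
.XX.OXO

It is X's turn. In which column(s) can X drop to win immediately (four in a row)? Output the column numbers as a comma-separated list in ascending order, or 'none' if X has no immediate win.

col 0: drop X → no win
col 1: drop X → no win
col 2: drop X → no win
col 3: drop X → no win
col 4: drop X → no win
col 5: drop X → no win
col 6: drop X → no win

Answer: none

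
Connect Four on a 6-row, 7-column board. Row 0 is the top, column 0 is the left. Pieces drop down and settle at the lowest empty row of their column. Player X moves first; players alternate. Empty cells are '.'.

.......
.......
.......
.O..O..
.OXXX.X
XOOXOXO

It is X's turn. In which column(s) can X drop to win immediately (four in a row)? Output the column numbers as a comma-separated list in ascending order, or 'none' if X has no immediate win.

col 0: drop X → no win
col 1: drop X → no win
col 2: drop X → no win
col 3: drop X → no win
col 4: drop X → no win
col 5: drop X → WIN!
col 6: drop X → no win

Answer: 5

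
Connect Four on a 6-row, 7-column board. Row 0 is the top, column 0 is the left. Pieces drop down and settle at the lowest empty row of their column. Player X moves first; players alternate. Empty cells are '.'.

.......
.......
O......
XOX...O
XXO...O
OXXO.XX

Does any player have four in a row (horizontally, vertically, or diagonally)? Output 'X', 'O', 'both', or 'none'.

O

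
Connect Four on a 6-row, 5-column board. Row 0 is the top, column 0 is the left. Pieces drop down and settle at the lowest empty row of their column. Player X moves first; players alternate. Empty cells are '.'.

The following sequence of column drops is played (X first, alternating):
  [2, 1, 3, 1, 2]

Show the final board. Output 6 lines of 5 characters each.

Answer: .....
.....
.....
.....
.OX..
.OXX.

Derivation:
Move 1: X drops in col 2, lands at row 5
Move 2: O drops in col 1, lands at row 5
Move 3: X drops in col 3, lands at row 5
Move 4: O drops in col 1, lands at row 4
Move 5: X drops in col 2, lands at row 4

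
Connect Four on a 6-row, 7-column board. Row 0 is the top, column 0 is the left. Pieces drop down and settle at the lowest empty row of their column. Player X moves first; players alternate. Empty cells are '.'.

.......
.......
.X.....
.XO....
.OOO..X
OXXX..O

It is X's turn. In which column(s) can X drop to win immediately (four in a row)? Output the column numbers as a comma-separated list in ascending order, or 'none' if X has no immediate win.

col 0: drop X → no win
col 1: drop X → no win
col 2: drop X → no win
col 3: drop X → no win
col 4: drop X → WIN!
col 5: drop X → no win
col 6: drop X → no win

Answer: 4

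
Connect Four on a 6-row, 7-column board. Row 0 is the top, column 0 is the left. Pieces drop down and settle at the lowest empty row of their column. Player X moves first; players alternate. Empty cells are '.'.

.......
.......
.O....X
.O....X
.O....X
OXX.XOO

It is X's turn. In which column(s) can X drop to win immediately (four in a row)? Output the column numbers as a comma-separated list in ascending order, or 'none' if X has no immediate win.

col 0: drop X → no win
col 1: drop X → no win
col 2: drop X → no win
col 3: drop X → WIN!
col 4: drop X → no win
col 5: drop X → no win
col 6: drop X → WIN!

Answer: 3,6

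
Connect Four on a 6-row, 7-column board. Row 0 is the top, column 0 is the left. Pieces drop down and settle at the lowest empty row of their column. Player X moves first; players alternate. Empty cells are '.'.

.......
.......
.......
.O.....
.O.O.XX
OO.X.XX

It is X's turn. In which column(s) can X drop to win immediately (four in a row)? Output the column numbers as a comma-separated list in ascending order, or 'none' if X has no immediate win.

col 0: drop X → no win
col 1: drop X → no win
col 2: drop X → no win
col 3: drop X → no win
col 4: drop X → WIN!
col 5: drop X → no win
col 6: drop X → no win

Answer: 4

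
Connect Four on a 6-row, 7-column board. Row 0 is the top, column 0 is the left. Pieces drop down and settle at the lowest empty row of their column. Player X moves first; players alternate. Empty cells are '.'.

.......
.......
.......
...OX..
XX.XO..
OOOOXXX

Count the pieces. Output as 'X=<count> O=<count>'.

X=7 O=6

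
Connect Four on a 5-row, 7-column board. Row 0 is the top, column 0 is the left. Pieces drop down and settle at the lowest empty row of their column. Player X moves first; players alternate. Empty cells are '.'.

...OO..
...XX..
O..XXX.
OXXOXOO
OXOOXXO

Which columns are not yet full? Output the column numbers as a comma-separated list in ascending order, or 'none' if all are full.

Answer: 0,1,2,5,6

Derivation:
col 0: top cell = '.' → open
col 1: top cell = '.' → open
col 2: top cell = '.' → open
col 3: top cell = 'O' → FULL
col 4: top cell = 'O' → FULL
col 5: top cell = '.' → open
col 6: top cell = '.' → open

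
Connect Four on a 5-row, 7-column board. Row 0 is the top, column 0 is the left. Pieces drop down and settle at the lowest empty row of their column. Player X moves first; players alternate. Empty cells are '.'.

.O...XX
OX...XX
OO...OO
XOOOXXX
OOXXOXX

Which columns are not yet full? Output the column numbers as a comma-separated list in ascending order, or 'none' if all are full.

Answer: 0,2,3,4

Derivation:
col 0: top cell = '.' → open
col 1: top cell = 'O' → FULL
col 2: top cell = '.' → open
col 3: top cell = '.' → open
col 4: top cell = '.' → open
col 5: top cell = 'X' → FULL
col 6: top cell = 'X' → FULL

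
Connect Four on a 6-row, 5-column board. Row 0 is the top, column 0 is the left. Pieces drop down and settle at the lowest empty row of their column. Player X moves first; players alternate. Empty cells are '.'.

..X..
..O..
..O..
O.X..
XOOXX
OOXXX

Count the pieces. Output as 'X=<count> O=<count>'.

X=8 O=7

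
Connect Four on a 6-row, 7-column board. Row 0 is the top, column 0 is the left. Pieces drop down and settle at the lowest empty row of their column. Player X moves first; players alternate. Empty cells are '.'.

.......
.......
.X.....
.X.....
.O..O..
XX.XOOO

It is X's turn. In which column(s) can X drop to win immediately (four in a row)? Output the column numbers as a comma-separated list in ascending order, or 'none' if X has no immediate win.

col 0: drop X → no win
col 1: drop X → no win
col 2: drop X → WIN!
col 3: drop X → no win
col 4: drop X → no win
col 5: drop X → no win
col 6: drop X → no win

Answer: 2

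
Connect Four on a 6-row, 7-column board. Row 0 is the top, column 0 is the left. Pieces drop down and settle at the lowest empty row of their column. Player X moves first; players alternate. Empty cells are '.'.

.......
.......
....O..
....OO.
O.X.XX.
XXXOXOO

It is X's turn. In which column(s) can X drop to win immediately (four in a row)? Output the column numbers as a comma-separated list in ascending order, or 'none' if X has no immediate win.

col 0: drop X → no win
col 1: drop X → no win
col 2: drop X → no win
col 3: drop X → WIN!
col 4: drop X → no win
col 5: drop X → no win
col 6: drop X → no win

Answer: 3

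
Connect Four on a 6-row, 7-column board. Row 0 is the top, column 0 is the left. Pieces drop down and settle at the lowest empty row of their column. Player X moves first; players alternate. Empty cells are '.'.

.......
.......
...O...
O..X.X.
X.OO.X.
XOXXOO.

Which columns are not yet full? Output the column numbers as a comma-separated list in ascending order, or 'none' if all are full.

Answer: 0,1,2,3,4,5,6

Derivation:
col 0: top cell = '.' → open
col 1: top cell = '.' → open
col 2: top cell = '.' → open
col 3: top cell = '.' → open
col 4: top cell = '.' → open
col 5: top cell = '.' → open
col 6: top cell = '.' → open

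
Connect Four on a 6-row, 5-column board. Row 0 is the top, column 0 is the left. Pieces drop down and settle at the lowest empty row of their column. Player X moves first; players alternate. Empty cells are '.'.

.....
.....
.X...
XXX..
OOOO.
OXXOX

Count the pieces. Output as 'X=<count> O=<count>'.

X=7 O=6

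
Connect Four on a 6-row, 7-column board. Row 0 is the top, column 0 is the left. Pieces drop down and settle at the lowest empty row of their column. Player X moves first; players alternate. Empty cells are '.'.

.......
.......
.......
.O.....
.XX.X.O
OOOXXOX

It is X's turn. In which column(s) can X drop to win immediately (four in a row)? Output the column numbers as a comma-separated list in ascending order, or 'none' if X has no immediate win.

col 0: drop X → no win
col 1: drop X → no win
col 2: drop X → no win
col 3: drop X → WIN!
col 4: drop X → no win
col 5: drop X → no win
col 6: drop X → no win

Answer: 3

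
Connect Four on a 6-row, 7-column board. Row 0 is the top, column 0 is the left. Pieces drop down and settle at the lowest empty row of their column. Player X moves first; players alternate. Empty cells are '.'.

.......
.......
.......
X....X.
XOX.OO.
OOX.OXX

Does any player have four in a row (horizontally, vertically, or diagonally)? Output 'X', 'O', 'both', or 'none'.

none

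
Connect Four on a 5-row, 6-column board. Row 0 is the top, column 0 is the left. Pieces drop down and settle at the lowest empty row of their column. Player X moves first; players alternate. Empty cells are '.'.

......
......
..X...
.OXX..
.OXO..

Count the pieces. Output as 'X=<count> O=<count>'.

X=4 O=3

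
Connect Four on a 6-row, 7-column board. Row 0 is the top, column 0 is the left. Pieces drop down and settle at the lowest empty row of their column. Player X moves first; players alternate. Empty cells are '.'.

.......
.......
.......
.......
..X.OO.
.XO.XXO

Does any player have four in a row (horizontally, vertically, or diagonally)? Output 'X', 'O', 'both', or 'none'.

none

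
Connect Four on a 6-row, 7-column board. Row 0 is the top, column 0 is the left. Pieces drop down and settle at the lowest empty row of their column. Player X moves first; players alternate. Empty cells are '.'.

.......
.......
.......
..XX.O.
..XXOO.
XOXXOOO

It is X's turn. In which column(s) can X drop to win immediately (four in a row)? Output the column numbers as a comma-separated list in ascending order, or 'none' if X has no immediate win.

col 0: drop X → no win
col 1: drop X → no win
col 2: drop X → WIN!
col 3: drop X → WIN!
col 4: drop X → no win
col 5: drop X → no win
col 6: drop X → no win

Answer: 2,3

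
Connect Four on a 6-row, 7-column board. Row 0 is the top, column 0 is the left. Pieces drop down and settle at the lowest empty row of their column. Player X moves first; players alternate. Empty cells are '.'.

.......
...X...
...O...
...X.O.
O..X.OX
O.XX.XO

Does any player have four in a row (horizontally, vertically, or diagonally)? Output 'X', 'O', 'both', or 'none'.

none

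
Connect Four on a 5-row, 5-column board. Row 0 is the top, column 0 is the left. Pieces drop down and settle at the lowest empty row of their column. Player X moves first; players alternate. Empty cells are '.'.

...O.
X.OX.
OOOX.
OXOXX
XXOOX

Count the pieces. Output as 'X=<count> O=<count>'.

X=9 O=9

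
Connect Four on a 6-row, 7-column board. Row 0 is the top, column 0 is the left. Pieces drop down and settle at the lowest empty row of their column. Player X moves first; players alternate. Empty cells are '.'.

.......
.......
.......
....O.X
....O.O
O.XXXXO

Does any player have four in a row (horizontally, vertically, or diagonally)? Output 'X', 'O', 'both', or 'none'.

X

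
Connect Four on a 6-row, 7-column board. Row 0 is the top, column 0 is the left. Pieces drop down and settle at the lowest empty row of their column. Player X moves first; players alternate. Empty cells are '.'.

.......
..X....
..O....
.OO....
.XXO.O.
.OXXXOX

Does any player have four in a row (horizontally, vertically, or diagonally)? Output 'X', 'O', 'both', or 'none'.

none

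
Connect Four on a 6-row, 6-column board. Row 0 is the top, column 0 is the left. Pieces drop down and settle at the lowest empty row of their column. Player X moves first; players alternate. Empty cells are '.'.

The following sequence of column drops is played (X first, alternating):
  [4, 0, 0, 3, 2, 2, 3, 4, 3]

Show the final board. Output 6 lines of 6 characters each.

Move 1: X drops in col 4, lands at row 5
Move 2: O drops in col 0, lands at row 5
Move 3: X drops in col 0, lands at row 4
Move 4: O drops in col 3, lands at row 5
Move 5: X drops in col 2, lands at row 5
Move 6: O drops in col 2, lands at row 4
Move 7: X drops in col 3, lands at row 4
Move 8: O drops in col 4, lands at row 4
Move 9: X drops in col 3, lands at row 3

Answer: ......
......
......
...X..
X.OXO.
O.XOX.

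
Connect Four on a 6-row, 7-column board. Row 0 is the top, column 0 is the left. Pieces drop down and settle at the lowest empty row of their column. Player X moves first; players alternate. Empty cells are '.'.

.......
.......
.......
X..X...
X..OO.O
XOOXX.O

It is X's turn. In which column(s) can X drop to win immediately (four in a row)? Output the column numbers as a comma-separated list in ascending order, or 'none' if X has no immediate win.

col 0: drop X → WIN!
col 1: drop X → no win
col 2: drop X → no win
col 3: drop X → no win
col 4: drop X → no win
col 5: drop X → no win
col 6: drop X → no win

Answer: 0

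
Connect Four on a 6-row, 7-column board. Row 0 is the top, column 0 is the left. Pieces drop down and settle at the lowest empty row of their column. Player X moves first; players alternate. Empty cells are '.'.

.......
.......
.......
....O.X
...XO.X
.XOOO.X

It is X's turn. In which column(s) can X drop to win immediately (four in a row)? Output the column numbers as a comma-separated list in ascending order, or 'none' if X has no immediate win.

col 0: drop X → no win
col 1: drop X → no win
col 2: drop X → no win
col 3: drop X → no win
col 4: drop X → no win
col 5: drop X → no win
col 6: drop X → WIN!

Answer: 6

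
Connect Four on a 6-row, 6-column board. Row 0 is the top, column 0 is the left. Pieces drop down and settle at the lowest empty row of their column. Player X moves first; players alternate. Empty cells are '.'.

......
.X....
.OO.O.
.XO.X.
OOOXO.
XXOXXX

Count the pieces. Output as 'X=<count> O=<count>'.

X=9 O=9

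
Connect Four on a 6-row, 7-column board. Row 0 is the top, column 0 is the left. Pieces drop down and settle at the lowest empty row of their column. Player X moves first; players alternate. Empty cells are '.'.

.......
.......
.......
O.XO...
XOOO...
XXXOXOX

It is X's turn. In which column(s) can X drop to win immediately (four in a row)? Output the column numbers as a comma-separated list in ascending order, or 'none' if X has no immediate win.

Answer: none

Derivation:
col 0: drop X → no win
col 1: drop X → no win
col 2: drop X → no win
col 3: drop X → no win
col 4: drop X → no win
col 5: drop X → no win
col 6: drop X → no win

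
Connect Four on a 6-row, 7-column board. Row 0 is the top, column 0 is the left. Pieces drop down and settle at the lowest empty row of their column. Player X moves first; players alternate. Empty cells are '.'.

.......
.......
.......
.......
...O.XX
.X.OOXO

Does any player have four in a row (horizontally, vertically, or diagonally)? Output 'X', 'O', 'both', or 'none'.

none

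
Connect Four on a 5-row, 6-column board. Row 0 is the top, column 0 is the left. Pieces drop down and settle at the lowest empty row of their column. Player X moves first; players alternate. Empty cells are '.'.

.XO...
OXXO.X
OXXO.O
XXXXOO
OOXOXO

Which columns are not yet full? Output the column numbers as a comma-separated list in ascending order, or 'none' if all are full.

Answer: 0,3,4,5

Derivation:
col 0: top cell = '.' → open
col 1: top cell = 'X' → FULL
col 2: top cell = 'O' → FULL
col 3: top cell = '.' → open
col 4: top cell = '.' → open
col 5: top cell = '.' → open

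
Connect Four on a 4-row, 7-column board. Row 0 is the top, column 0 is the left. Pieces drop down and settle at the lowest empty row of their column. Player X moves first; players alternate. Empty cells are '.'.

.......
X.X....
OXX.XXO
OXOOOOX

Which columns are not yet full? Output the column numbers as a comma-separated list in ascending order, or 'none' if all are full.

Answer: 0,1,2,3,4,5,6

Derivation:
col 0: top cell = '.' → open
col 1: top cell = '.' → open
col 2: top cell = '.' → open
col 3: top cell = '.' → open
col 4: top cell = '.' → open
col 5: top cell = '.' → open
col 6: top cell = '.' → open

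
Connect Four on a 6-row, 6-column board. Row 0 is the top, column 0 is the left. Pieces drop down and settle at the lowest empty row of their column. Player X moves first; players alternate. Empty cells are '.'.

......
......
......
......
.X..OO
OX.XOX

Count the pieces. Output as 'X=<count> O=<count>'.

X=4 O=4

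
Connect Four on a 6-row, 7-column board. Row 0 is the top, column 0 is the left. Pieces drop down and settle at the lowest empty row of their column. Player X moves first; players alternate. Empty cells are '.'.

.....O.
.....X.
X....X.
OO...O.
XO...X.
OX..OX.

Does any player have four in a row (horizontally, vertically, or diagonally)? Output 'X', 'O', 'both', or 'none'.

none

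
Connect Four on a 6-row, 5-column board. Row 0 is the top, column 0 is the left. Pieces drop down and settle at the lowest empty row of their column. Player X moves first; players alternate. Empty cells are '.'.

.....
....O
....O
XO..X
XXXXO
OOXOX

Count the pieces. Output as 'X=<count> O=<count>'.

X=8 O=7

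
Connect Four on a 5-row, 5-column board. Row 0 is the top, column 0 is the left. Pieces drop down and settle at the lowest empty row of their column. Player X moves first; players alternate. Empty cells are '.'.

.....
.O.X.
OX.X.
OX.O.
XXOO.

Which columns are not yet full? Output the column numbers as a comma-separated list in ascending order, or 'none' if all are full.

col 0: top cell = '.' → open
col 1: top cell = '.' → open
col 2: top cell = '.' → open
col 3: top cell = '.' → open
col 4: top cell = '.' → open

Answer: 0,1,2,3,4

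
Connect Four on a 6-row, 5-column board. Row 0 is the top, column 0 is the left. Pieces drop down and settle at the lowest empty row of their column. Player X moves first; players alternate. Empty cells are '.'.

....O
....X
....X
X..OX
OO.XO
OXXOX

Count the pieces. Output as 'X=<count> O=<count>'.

X=8 O=7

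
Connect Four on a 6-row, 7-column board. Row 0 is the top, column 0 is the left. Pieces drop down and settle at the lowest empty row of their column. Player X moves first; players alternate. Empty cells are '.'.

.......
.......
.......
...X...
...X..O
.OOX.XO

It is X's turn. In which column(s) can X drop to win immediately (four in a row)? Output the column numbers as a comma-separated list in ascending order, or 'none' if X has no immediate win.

col 0: drop X → no win
col 1: drop X → no win
col 2: drop X → no win
col 3: drop X → WIN!
col 4: drop X → no win
col 5: drop X → no win
col 6: drop X → no win

Answer: 3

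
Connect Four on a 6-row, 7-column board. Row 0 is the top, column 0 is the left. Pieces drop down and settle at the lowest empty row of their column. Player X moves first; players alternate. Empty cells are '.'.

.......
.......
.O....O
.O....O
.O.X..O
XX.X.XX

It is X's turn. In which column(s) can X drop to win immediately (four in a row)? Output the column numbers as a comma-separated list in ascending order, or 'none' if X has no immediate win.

Answer: 2,4

Derivation:
col 0: drop X → no win
col 1: drop X → no win
col 2: drop X → WIN!
col 3: drop X → no win
col 4: drop X → WIN!
col 5: drop X → no win
col 6: drop X → no win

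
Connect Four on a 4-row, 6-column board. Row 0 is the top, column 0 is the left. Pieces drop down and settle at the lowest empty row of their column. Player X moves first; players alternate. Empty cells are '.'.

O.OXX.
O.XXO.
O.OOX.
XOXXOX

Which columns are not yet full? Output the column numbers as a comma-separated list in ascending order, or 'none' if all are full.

col 0: top cell = 'O' → FULL
col 1: top cell = '.' → open
col 2: top cell = 'O' → FULL
col 3: top cell = 'X' → FULL
col 4: top cell = 'X' → FULL
col 5: top cell = '.' → open

Answer: 1,5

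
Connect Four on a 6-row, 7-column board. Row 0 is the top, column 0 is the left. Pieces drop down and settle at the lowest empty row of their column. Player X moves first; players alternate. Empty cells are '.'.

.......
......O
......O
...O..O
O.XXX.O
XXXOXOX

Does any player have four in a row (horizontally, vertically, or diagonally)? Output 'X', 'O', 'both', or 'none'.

O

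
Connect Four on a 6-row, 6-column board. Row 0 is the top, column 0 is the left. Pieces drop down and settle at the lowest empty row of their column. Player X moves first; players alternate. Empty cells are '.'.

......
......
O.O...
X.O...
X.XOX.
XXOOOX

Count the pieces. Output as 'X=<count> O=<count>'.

X=7 O=7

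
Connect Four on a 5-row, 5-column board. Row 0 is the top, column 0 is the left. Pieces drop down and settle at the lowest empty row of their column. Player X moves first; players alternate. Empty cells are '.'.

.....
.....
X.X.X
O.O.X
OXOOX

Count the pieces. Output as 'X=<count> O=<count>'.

X=6 O=5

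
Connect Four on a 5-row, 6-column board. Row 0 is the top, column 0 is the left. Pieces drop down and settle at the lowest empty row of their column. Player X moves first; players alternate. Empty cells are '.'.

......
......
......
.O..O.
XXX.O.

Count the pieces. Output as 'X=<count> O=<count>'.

X=3 O=3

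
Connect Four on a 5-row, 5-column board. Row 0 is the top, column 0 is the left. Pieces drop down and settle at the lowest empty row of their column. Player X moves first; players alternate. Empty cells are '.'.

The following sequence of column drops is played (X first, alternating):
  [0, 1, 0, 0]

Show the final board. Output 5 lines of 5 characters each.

Answer: .....
.....
O....
X....
XO...

Derivation:
Move 1: X drops in col 0, lands at row 4
Move 2: O drops in col 1, lands at row 4
Move 3: X drops in col 0, lands at row 3
Move 4: O drops in col 0, lands at row 2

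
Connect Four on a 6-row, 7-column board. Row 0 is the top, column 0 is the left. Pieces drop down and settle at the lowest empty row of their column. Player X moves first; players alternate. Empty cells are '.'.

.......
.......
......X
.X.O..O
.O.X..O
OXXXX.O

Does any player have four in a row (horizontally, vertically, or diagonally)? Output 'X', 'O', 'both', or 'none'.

X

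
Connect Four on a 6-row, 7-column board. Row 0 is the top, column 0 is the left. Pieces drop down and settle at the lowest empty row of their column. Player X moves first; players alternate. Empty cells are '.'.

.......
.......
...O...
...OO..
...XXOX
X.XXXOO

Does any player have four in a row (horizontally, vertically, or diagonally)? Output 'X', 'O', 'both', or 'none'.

O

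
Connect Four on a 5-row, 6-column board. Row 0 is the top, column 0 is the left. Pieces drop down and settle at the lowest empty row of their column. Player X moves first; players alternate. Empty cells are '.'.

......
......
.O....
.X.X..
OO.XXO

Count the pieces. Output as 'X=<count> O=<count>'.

X=4 O=4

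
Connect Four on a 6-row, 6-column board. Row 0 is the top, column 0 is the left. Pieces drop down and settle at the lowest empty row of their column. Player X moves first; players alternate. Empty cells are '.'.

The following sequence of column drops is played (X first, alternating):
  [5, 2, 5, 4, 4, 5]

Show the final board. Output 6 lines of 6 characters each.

Answer: ......
......
......
.....O
....XX
..O.OX

Derivation:
Move 1: X drops in col 5, lands at row 5
Move 2: O drops in col 2, lands at row 5
Move 3: X drops in col 5, lands at row 4
Move 4: O drops in col 4, lands at row 5
Move 5: X drops in col 4, lands at row 4
Move 6: O drops in col 5, lands at row 3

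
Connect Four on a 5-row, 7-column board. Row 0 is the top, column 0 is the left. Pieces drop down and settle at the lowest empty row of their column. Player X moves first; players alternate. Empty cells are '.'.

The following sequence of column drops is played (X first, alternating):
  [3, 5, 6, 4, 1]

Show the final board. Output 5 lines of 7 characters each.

Move 1: X drops in col 3, lands at row 4
Move 2: O drops in col 5, lands at row 4
Move 3: X drops in col 6, lands at row 4
Move 4: O drops in col 4, lands at row 4
Move 5: X drops in col 1, lands at row 4

Answer: .......
.......
.......
.......
.X.XOOX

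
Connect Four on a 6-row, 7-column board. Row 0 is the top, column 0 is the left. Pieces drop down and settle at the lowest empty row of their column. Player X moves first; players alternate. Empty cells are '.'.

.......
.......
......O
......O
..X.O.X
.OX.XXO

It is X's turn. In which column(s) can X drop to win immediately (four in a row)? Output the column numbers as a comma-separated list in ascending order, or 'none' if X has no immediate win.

Answer: 3

Derivation:
col 0: drop X → no win
col 1: drop X → no win
col 2: drop X → no win
col 3: drop X → WIN!
col 4: drop X → no win
col 5: drop X → no win
col 6: drop X → no win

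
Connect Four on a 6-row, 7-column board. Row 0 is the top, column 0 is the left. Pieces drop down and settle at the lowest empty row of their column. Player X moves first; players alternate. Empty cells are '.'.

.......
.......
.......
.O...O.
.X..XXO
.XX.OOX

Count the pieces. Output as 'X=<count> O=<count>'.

X=6 O=5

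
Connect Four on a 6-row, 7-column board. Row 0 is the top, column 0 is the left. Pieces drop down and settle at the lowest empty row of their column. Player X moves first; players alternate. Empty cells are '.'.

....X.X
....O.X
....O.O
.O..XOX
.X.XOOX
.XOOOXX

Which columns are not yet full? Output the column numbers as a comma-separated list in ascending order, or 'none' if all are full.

col 0: top cell = '.' → open
col 1: top cell = '.' → open
col 2: top cell = '.' → open
col 3: top cell = '.' → open
col 4: top cell = 'X' → FULL
col 5: top cell = '.' → open
col 6: top cell = 'X' → FULL

Answer: 0,1,2,3,5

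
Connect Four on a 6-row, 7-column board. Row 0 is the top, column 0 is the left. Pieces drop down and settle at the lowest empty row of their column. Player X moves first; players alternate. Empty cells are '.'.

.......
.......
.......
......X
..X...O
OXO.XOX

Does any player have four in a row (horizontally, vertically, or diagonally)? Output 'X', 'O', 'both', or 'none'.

none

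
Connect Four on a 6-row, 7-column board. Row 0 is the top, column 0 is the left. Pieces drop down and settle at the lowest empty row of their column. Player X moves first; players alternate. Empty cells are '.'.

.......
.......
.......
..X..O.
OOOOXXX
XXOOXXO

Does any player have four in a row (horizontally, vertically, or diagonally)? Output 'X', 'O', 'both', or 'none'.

O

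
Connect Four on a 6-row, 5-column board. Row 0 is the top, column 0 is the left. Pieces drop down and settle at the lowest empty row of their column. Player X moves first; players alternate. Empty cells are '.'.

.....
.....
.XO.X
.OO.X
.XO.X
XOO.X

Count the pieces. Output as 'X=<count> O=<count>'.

X=7 O=6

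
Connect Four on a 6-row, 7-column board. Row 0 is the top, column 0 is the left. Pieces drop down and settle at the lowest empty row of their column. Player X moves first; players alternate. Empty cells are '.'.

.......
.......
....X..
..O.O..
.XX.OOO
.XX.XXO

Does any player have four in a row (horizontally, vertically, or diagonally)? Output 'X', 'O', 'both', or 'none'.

none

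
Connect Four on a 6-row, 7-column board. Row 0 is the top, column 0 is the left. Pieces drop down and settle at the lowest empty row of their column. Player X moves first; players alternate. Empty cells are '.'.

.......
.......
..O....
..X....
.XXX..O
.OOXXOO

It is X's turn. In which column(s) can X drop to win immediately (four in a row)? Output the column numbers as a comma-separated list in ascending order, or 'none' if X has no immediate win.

Answer: 4

Derivation:
col 0: drop X → no win
col 1: drop X → no win
col 2: drop X → no win
col 3: drop X → no win
col 4: drop X → WIN!
col 5: drop X → no win
col 6: drop X → no win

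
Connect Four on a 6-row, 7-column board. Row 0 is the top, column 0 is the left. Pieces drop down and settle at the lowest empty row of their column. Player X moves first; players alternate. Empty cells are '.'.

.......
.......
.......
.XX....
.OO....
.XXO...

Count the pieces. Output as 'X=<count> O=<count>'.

X=4 O=3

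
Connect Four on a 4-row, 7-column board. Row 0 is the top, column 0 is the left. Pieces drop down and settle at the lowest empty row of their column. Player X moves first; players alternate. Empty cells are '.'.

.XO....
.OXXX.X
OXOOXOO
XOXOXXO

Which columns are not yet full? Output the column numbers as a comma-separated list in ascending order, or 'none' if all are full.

Answer: 0,3,4,5,6

Derivation:
col 0: top cell = '.' → open
col 1: top cell = 'X' → FULL
col 2: top cell = 'O' → FULL
col 3: top cell = '.' → open
col 4: top cell = '.' → open
col 5: top cell = '.' → open
col 6: top cell = '.' → open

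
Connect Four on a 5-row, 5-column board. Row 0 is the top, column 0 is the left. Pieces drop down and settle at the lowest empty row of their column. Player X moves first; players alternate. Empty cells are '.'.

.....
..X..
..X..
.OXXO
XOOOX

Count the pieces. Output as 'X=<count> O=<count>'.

X=6 O=5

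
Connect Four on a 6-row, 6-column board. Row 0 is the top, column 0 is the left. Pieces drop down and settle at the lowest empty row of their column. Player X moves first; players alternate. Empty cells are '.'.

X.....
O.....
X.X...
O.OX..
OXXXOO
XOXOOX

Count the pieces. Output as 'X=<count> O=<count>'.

X=10 O=9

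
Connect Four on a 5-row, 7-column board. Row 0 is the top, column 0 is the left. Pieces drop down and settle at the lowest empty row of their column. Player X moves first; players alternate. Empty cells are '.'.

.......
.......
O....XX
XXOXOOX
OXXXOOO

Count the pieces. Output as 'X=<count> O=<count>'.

X=9 O=8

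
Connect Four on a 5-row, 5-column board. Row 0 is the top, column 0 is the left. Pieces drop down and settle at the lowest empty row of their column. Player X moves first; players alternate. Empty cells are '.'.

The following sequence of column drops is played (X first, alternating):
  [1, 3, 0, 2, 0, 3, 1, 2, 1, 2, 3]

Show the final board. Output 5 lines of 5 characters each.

Answer: .....
.....
.XOX.
XXOO.
XXOO.

Derivation:
Move 1: X drops in col 1, lands at row 4
Move 2: O drops in col 3, lands at row 4
Move 3: X drops in col 0, lands at row 4
Move 4: O drops in col 2, lands at row 4
Move 5: X drops in col 0, lands at row 3
Move 6: O drops in col 3, lands at row 3
Move 7: X drops in col 1, lands at row 3
Move 8: O drops in col 2, lands at row 3
Move 9: X drops in col 1, lands at row 2
Move 10: O drops in col 2, lands at row 2
Move 11: X drops in col 3, lands at row 2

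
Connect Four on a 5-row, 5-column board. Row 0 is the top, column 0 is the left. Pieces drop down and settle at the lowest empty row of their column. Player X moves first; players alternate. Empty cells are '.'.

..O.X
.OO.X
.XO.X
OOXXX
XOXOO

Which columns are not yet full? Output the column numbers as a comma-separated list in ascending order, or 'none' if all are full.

col 0: top cell = '.' → open
col 1: top cell = '.' → open
col 2: top cell = 'O' → FULL
col 3: top cell = '.' → open
col 4: top cell = 'X' → FULL

Answer: 0,1,3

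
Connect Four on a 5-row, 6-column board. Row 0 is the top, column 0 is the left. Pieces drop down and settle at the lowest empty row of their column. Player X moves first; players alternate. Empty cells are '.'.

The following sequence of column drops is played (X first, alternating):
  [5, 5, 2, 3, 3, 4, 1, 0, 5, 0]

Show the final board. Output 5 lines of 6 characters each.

Move 1: X drops in col 5, lands at row 4
Move 2: O drops in col 5, lands at row 3
Move 3: X drops in col 2, lands at row 4
Move 4: O drops in col 3, lands at row 4
Move 5: X drops in col 3, lands at row 3
Move 6: O drops in col 4, lands at row 4
Move 7: X drops in col 1, lands at row 4
Move 8: O drops in col 0, lands at row 4
Move 9: X drops in col 5, lands at row 2
Move 10: O drops in col 0, lands at row 3

Answer: ......
......
.....X
O..X.O
OXXOOX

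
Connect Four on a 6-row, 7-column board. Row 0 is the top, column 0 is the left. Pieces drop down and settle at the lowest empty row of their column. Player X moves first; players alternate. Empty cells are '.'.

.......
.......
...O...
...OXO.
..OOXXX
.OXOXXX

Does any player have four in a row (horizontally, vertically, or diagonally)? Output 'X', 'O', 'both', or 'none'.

O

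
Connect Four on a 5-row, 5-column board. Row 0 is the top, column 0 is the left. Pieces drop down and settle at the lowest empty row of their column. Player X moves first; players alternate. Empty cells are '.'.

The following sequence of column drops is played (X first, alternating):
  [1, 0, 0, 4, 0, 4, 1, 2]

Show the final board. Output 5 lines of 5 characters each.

Move 1: X drops in col 1, lands at row 4
Move 2: O drops in col 0, lands at row 4
Move 3: X drops in col 0, lands at row 3
Move 4: O drops in col 4, lands at row 4
Move 5: X drops in col 0, lands at row 2
Move 6: O drops in col 4, lands at row 3
Move 7: X drops in col 1, lands at row 3
Move 8: O drops in col 2, lands at row 4

Answer: .....
.....
X....
XX..O
OXO.O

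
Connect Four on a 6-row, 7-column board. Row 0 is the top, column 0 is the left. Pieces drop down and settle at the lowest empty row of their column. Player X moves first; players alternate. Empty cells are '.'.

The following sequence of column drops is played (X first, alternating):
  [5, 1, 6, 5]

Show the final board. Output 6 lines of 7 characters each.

Move 1: X drops in col 5, lands at row 5
Move 2: O drops in col 1, lands at row 5
Move 3: X drops in col 6, lands at row 5
Move 4: O drops in col 5, lands at row 4

Answer: .......
.......
.......
.......
.....O.
.O...XX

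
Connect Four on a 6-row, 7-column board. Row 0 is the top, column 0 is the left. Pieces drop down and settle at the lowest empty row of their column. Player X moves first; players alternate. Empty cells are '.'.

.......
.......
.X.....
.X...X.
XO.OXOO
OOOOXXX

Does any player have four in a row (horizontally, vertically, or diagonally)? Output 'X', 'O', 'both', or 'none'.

O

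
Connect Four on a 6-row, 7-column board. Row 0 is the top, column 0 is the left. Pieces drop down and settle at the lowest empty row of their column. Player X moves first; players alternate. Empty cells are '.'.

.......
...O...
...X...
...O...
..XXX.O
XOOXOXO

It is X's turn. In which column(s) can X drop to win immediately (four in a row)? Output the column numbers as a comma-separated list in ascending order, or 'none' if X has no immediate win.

Answer: 1,5

Derivation:
col 0: drop X → no win
col 1: drop X → WIN!
col 2: drop X → no win
col 3: drop X → no win
col 4: drop X → no win
col 5: drop X → WIN!
col 6: drop X → no win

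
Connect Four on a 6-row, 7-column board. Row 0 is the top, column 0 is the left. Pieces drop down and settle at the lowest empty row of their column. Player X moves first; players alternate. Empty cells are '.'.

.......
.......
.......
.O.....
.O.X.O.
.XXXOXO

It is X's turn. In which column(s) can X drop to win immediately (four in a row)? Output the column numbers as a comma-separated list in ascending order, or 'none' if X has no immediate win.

Answer: 0

Derivation:
col 0: drop X → WIN!
col 1: drop X → no win
col 2: drop X → no win
col 3: drop X → no win
col 4: drop X → no win
col 5: drop X → no win
col 6: drop X → no win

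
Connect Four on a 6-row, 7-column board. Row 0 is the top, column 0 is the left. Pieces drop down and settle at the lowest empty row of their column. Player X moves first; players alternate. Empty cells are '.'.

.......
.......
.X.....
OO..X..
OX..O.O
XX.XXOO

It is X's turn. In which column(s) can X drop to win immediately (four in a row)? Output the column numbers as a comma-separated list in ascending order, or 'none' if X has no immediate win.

col 0: drop X → no win
col 1: drop X → no win
col 2: drop X → WIN!
col 3: drop X → no win
col 4: drop X → no win
col 5: drop X → no win
col 6: drop X → no win

Answer: 2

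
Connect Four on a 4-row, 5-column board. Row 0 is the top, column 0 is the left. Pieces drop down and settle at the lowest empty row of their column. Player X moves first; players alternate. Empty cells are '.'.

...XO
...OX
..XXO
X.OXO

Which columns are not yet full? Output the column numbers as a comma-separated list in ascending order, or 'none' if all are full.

col 0: top cell = '.' → open
col 1: top cell = '.' → open
col 2: top cell = '.' → open
col 3: top cell = 'X' → FULL
col 4: top cell = 'O' → FULL

Answer: 0,1,2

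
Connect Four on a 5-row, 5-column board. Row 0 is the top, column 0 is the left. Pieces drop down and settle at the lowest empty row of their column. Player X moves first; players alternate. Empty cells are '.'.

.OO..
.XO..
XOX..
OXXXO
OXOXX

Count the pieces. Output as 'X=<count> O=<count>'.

X=9 O=8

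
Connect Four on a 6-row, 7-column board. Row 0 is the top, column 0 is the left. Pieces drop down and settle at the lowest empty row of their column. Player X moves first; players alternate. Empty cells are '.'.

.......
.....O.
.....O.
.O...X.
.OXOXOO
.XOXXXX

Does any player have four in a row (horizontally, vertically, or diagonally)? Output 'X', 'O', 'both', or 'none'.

X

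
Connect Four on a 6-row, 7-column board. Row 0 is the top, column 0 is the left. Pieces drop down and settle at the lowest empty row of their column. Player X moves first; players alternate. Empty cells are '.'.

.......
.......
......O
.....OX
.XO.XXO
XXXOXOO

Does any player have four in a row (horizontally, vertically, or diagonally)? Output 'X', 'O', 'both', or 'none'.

none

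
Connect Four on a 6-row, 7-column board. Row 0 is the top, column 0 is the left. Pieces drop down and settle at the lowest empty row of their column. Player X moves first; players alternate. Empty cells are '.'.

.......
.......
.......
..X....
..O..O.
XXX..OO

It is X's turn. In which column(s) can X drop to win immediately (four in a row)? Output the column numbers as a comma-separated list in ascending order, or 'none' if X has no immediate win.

Answer: 3

Derivation:
col 0: drop X → no win
col 1: drop X → no win
col 2: drop X → no win
col 3: drop X → WIN!
col 4: drop X → no win
col 5: drop X → no win
col 6: drop X → no win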